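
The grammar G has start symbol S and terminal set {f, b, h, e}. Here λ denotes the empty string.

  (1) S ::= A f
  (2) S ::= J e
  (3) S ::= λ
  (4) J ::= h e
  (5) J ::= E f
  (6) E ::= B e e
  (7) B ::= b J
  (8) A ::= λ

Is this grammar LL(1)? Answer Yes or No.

Yes

FIRST(S) = {λ, b, f, h}
FIRST(J) = {b, h}
FIRST(E) = {b}
FIRST(B) = {b}
FIRST(A) = {λ}
FOLLOW(S) = {$}
FOLLOW(J) = {e}
FOLLOW(E) = {f}
FOLLOW(B) = {e}
FOLLOW(A) = {f}
Each cell of M receives at most one production.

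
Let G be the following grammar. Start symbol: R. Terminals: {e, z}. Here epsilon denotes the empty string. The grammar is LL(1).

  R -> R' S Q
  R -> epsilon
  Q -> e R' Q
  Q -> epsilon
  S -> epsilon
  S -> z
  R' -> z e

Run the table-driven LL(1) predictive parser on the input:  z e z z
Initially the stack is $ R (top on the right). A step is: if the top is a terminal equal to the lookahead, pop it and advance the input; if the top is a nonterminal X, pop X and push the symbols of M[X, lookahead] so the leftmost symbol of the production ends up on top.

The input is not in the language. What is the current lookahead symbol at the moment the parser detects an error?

z

     Stack      Input      Action
  1  $ R        z e z z $  expand R -> R' S Q
  2  $ Q S R'   z e z z $  expand R' -> z e
  3  $ Q S e z  z e z z $  match z
  4  $ Q S e    e z z $    match e
  5  $ Q S      z z $      expand S -> z
  6  $ Q z      z z $      match z
  7  $ Q        z $        error: M[Q, z] is empty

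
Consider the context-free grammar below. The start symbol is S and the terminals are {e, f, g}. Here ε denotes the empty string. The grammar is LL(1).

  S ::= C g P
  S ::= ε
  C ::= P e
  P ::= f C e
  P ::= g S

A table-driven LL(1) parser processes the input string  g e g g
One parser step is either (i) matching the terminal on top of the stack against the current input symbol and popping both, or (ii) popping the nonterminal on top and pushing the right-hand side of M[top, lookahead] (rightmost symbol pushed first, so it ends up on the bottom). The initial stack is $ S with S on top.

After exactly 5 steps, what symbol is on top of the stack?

     Stack        Input      Action
  1  $ S          g e g g $  expand S ::= C g P
  2  $ P g C      g e g g $  expand C ::= P e
  3  $ P g e P    g e g g $  expand P ::= g S
  4  $ P g e S g  g e g g $  match g
  5  $ P g e S    e g g $    expand S ::= ε
Stack after step 5: $ P g e (top = e).

e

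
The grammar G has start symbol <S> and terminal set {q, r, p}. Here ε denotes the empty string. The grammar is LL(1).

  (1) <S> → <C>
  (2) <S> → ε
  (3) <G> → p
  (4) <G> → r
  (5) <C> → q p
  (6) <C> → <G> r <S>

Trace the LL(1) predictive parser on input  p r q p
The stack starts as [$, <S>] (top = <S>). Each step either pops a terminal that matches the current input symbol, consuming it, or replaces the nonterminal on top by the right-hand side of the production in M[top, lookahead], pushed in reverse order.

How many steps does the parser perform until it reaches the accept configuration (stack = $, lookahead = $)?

step 1: stack=$ <S>  input=p r q p $  — expand <S> → <C>
step 2: stack=$ <C>  input=p r q p $  — expand <C> → <G> r <S>
step 3: stack=$ <S> r <G>  input=p r q p $  — expand <G> → p
step 4: stack=$ <S> r p  input=p r q p $  — match p
step 5: stack=$ <S> r  input=r q p $  — match r
step 6: stack=$ <S>  input=q p $  — expand <S> → <C>
step 7: stack=$ <C>  input=q p $  — expand <C> → q p
step 8: stack=$ p q  input=q p $  — match q
step 9: stack=$ p  input=p $  — match p
Accept reached after 9 steps.

9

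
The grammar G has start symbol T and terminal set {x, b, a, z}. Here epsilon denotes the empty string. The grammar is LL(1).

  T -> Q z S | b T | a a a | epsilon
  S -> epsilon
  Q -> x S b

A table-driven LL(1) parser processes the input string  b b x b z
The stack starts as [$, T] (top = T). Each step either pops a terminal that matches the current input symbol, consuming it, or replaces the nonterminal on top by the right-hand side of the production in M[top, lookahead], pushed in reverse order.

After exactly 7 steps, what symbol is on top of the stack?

S

     Stack        Input        Action
  1  $ T          b b x b z $  expand T -> b T
  2  $ T b        b b x b z $  match b
  3  $ T          b x b z $    expand T -> b T
  4  $ T b        b x b z $    match b
  5  $ T          x b z $      expand T -> Q z S
  6  $ S z Q      x b z $      expand Q -> x S b
  7  $ S z b S x  x b z $      match x
Stack after step 7: $ S z b S (top = S).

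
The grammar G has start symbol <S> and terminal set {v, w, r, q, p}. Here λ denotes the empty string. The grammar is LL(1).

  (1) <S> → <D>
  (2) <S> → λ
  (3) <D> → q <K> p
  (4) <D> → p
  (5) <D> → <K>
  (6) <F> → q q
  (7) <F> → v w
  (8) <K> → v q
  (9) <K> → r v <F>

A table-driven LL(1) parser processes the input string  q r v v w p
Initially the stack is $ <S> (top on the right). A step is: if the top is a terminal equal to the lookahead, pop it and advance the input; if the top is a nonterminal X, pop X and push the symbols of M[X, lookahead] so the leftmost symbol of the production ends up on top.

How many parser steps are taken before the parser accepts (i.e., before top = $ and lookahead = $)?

10

      Stack        Input          Action
   1  $ <S>        q r v v w p $  expand <S> → <D>
   2  $ <D>        q r v v w p $  expand <D> → q <K> p
   3  $ p <K> q    q r v v w p $  match q
   4  $ p <K>      r v v w p $    expand <K> → r v <F>
   5  $ p <F> v r  r v v w p $    match r
   6  $ p <F> v    v v w p $      match v
   7  $ p <F>      v w p $        expand <F> → v w
   8  $ p w v      v w p $        match v
   9  $ p w        w p $          match w
  10  $ p          p $            match p
Accept reached after 10 steps.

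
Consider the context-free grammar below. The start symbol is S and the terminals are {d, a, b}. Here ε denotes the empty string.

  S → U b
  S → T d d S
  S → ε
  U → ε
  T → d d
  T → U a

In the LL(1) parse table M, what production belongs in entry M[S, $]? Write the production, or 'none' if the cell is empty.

S → ε

FIRST(U): from U→ε we get {ε}. So FIRST(U) = {ε}.
FIRST(T): from T→d d we get {d}; from T→U a we get {a}. So FIRST(T) = {a, d}.
FIRST(S): from S→U b we get {b}; from S→T d d S we get {a, d}; from S→ε we get {ε}. So FIRST(S) = {ε, a, b, d}.
FOLLOW(S) includes $ since S is the start symbol.
FOLLOW(S): in S→T d d S, the suffix after S is empty (adds nothing new). Thus FOLLOW(S) = {$}.
For S → U b: FIRST(U b) = {b}, so it goes in M[S, t] for t ∈ {b}.
For S → T d d S: FIRST(T d d S) = {a, d}, so it goes in M[S, t] for t ∈ {a, d}.
For S → ε: FIRST(ε) = {ε}, so it goes in M[S, t] for t ∈ {}; since ε ∈ FIRST, also for every t ∈ FOLLOW(S) = {$}.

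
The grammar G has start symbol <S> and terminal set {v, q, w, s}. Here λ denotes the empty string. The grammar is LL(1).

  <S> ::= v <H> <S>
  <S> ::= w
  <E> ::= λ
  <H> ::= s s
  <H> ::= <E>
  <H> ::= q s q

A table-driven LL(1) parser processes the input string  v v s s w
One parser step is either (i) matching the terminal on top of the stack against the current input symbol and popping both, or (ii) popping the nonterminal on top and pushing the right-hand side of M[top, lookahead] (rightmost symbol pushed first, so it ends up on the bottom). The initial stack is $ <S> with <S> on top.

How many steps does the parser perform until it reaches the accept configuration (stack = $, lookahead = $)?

      Stack        Input        Action
   1  $ <S>        v v s s w $  expand <S> ::= v <H> <S>
   2  $ <S> <H> v  v v s s w $  match v
   3  $ <S> <H>    v s s w $    expand <H> ::= <E>
   4  $ <S> <E>    v s s w $    expand <E> ::= λ
   5  $ <S>        v s s w $    expand <S> ::= v <H> <S>
   6  $ <S> <H> v  v s s w $    match v
   7  $ <S> <H>    s s w $      expand <H> ::= s s
   8  $ <S> s s    s s w $      match s
   9  $ <S> s      s w $        match s
  10  $ <S>        w $          expand <S> ::= w
  11  $ w          w $          match w
Accept reached after 11 steps.

11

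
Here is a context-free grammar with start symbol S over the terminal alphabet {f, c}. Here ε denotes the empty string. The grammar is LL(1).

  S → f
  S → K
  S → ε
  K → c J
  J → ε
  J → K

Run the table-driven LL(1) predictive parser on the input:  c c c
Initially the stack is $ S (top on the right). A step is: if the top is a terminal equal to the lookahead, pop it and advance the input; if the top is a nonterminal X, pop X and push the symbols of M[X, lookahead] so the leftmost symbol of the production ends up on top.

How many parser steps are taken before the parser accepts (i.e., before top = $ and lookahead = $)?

10

      Stack  Input    Action
   1  $ S    c c c $  expand S → K
   2  $ K    c c c $  expand K → c J
   3  $ J c  c c c $  match c
   4  $ J    c c $    expand J → K
   5  $ K    c c $    expand K → c J
   6  $ J c  c c $    match c
   7  $ J    c $      expand J → K
   8  $ K    c $      expand K → c J
   9  $ J c  c $      match c
  10  $ J    $        expand J → ε
Accept reached after 10 steps.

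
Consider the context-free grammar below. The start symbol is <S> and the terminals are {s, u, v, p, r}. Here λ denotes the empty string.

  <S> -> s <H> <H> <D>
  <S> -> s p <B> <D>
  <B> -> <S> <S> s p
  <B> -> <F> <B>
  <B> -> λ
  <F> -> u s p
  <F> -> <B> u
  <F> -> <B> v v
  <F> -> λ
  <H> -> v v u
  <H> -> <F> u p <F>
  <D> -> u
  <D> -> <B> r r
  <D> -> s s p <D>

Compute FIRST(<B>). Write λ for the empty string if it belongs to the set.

{λ, s, u, v}

FIRST(<S>): from <S>->s <H> <H> <D> we get {s}; from <S>->s p <B> <D> we get {s}. So FIRST(<S>) = {s}.
FIRST(<B>): from <B>-><S> <S> s p we get {s}; from <B>-><F> <B> we get {λ, s, u, v}; from <B>->λ we get {λ}. So FIRST(<B>) = {λ, s, u, v}.
FIRST(<F>): from <F>->u s p we get {u}; from <F>-><B> u we get {s, u, v}; from <F>-><B> v v we get {s, u, v}; from <F>->λ we get {λ}. So FIRST(<F>) = {λ, s, u, v}.
FIRST(<D>): from <D>->u we get {u}; from <D>-><B> r r we get {r, s, u, v}; from <D>->s s p <D> we get {s}. So FIRST(<D>) = {r, s, u, v}.
FIRST(<H>): from <H>->v v u we get {v}; from <H>-><F> u p <F> we get {s, u, v}. So FIRST(<H>) = {s, u, v}.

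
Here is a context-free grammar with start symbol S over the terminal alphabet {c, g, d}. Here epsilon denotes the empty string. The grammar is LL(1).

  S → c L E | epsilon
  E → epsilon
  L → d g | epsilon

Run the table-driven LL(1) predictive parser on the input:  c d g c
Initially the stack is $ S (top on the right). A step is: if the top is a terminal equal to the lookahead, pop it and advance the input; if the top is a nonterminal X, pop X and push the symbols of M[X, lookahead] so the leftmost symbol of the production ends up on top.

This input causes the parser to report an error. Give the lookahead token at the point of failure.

     Stack    Input      Action
  1  $ S      c d g c $  expand S → c L E
  2  $ E L c  c d g c $  match c
  3  $ E L    d g c $    expand L → d g
  4  $ E g d  d g c $    match d
  5  $ E g    g c $      match g
  6  $ E      c $        error: M[E, c] is empty

c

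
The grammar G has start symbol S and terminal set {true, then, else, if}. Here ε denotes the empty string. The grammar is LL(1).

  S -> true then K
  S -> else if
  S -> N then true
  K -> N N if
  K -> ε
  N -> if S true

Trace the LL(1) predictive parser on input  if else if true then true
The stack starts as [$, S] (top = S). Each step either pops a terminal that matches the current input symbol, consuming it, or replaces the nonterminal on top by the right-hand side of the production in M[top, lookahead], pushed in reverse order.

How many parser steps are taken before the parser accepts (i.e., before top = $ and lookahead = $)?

step 1: stack=$ S  input=if else if true then true $  — expand S -> N then true
step 2: stack=$ true then N  input=if else if true then true $  — expand N -> if S true
step 3: stack=$ true then true S if  input=if else if true then true $  — match if
step 4: stack=$ true then true S  input=else if true then true $  — expand S -> else if
step 5: stack=$ true then true if else  input=else if true then true $  — match else
step 6: stack=$ true then true if  input=if true then true $  — match if
step 7: stack=$ true then true  input=true then true $  — match true
step 8: stack=$ true then  input=then true $  — match then
step 9: stack=$ true  input=true $  — match true
Accept reached after 9 steps.

9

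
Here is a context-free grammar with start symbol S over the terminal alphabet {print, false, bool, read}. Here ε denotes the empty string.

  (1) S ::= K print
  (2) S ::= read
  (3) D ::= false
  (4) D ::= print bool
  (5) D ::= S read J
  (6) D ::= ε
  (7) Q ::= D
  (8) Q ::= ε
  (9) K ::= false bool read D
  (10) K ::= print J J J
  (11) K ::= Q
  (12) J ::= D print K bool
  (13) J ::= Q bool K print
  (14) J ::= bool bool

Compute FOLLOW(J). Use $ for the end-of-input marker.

FIRST(S): from S::=K print we get {false, print, read}; from S::=read we get {read}. So FIRST(S) = {false, print, read}.
FIRST(D): from D::=false we get {false}; from D::=print bool we get {print}; from D::=S read J we get {false, print, read}; from D::=ε we get {ε}. So FIRST(D) = {ε, false, print, read}.
FIRST(Q): from Q::=D we get {ε, false, print, read}; from Q::=ε we get {ε}. So FIRST(Q) = {ε, false, print, read}.
FIRST(K): from K::=false bool read D we get {false}; from K::=print J J J we get {print}; from K::=Q we get {ε, false, print, read}. So FIRST(K) = {ε, false, print, read}.
FIRST(J): from J::=D print K bool we get {false, print, read}; from J::=Q bool K print we get {bool, false, print, read}; from J::=bool bool we get {bool}. So FIRST(J) = {bool, false, print, read}.
FOLLOW(S) includes $ since S is the start symbol.
FOLLOW(S): in D::=S read J, S is followed by read J with FIRST {read}. Thus FOLLOW(S) = {$, read}.
FOLLOW(K): in S::=K print, K is followed by print with FIRST {print}; in J::=D print K bool, K is followed by bool with FIRST {bool}; in J::=Q bool K print, K is followed by print with FIRST {print}. Thus FOLLOW(K) = {bool, print}.
FOLLOW(Q): in K::=Q, the suffix after Q is empty, so FOLLOW(Q) ⊇ FOLLOW(K) = {bool, print}; in J::=Q bool K print, Q is followed by bool K print with FIRST {bool}. Thus FOLLOW(Q) = {bool, print}.
FOLLOW(D): in Q::=D, the suffix after D is empty, so FOLLOW(D) ⊇ FOLLOW(Q) = {bool, print}; in K::=false bool read D, the suffix after D is empty, so FOLLOW(D) ⊇ FOLLOW(K) = {bool, print}; in J::=D print K bool, D is followed by print K bool with FIRST {print}. Thus FOLLOW(D) = {bool, print}.
FOLLOW(J): in D::=S read J, the suffix after J is empty, so FOLLOW(J) ⊇ FOLLOW(D) = {bool, print}; in K::=print J J J (occurrence 1), J is followed by J J with FIRST {bool, false, print, read}; in K::=print J J J (occurrence 2), J is followed by J with FIRST {bool, false, print, read}; in K::=print J J J (occurrence 3), the suffix after J is empty, so FOLLOW(J) ⊇ FOLLOW(K) = {bool, print}. Thus FOLLOW(J) = {bool, false, print, read}.

{bool, false, print, read}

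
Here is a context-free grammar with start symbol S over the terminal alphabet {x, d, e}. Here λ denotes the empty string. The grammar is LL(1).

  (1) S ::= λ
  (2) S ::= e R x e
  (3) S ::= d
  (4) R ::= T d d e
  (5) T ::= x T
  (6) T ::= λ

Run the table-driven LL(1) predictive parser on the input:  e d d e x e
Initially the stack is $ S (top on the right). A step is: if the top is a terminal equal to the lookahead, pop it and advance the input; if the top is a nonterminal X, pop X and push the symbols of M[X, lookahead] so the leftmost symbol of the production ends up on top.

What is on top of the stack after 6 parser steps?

e

step 1: stack=$ S  input=e d d e x e $  — expand S ::= e R x e
step 2: stack=$ e x R e  input=e d d e x e $  — match e
step 3: stack=$ e x R  input=d d e x e $  — expand R ::= T d d e
step 4: stack=$ e x e d d T  input=d d e x e $  — expand T ::= λ
step 5: stack=$ e x e d d  input=d d e x e $  — match d
step 6: stack=$ e x e d  input=d e x e $  — match d
Stack after step 6: $ e x e (top = e).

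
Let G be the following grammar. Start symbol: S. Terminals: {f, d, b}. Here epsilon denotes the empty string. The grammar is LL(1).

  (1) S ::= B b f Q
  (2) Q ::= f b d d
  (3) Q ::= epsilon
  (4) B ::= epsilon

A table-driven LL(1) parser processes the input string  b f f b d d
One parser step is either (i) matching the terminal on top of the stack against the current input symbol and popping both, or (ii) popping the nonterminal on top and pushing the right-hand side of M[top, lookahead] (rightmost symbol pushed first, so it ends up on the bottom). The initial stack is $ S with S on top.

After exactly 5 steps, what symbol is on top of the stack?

f

step 1: stack=$ S  input=b f f b d d $  — expand S ::= B b f Q
step 2: stack=$ Q f b B  input=b f f b d d $  — expand B ::= epsilon
step 3: stack=$ Q f b  input=b f f b d d $  — match b
step 4: stack=$ Q f  input=f f b d d $  — match f
step 5: stack=$ Q  input=f b d d $  — expand Q ::= f b d d
Stack after step 5: $ d d b f (top = f).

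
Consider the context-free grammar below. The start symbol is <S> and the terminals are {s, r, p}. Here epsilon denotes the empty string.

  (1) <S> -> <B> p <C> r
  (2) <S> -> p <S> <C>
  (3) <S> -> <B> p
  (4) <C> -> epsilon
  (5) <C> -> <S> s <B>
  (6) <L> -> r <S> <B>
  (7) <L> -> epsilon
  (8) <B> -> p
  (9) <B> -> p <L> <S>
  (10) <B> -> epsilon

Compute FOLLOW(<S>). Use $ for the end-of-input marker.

FIRST(<L>) = {epsilon, r}
FIRST(<B>) = {epsilon, p}
FIRST(<S>) = {p}  (via <B> p <C> r, <B> p)
FIRST(<C>) = {epsilon, p}  (via <S> s <B>)
FOLLOW(<S>) includes $ since <S> is the start symbol.
FOLLOW(<L>): in <B>->p <L> <S>, <L> is followed by <S> with FIRST {p}. Thus FOLLOW(<L>) = {p}.
FOLLOW(<S>): in <S>->p <S> <C>, <S> is followed by <C> with FIRST {epsilon, p}; in <S>->p <S> <C>, the suffix after <S> is nullable (adds nothing new); in <C>-><S> s <B>, <S> is followed by s <B> with FIRST {s}; in <L>->r <S> <B>, <S> is followed by <B> with FIRST {epsilon, p}; in <L>->r <S> <B>, the suffix after <S> is nullable, so FOLLOW(<S>) ⊇ FOLLOW(<L>) = {p}; in <B>->p <L> <S>, the suffix after <S> is empty, so FOLLOW(<S>) ⊇ FOLLOW(<B>) = {$, p, r, s}. Thus FOLLOW(<S>) = {$, p, r, s}.
FOLLOW(<C>): in <S>-><B> p <C> r, <C> is followed by r with FIRST {r}; in <S>->p <S> <C>, the suffix after <C> is empty, so FOLLOW(<C>) ⊇ FOLLOW(<S>) = {$, p, r, s}. Thus FOLLOW(<C>) = {$, p, r, s}.
FOLLOW(<B>): in <S>-><B> p <C> r, <B> is followed by p <C> r with FIRST {p}; in <S>-><B> p, <B> is followed by p with FIRST {p}; in <C>-><S> s <B>, the suffix after <B> is empty, so FOLLOW(<B>) ⊇ FOLLOW(<C>) = {$, p, r, s}; in <L>->r <S> <B>, the suffix after <B> is empty, so FOLLOW(<B>) ⊇ FOLLOW(<L>) = {p}. Thus FOLLOW(<B>) = {$, p, r, s}.

{$, p, r, s}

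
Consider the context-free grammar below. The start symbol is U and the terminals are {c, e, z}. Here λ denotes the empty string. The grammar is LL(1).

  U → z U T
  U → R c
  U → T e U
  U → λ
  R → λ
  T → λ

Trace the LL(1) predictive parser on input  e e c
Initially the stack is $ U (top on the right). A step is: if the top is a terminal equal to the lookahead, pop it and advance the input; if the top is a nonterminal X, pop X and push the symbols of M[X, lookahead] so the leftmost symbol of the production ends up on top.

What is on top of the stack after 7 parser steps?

R

step 1: stack=$ U  input=e e c $  — expand U → T e U
step 2: stack=$ U e T  input=e e c $  — expand T → λ
step 3: stack=$ U e  input=e e c $  — match e
step 4: stack=$ U  input=e c $  — expand U → T e U
step 5: stack=$ U e T  input=e c $  — expand T → λ
step 6: stack=$ U e  input=e c $  — match e
step 7: stack=$ U  input=c $  — expand U → R c
Stack after step 7: $ c R (top = R).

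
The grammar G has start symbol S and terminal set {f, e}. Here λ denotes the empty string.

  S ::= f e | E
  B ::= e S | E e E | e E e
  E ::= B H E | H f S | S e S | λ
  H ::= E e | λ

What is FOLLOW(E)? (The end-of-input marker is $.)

FIRST(S): from S::=f e we get {f}; from S::=E we get {λ, e, f}. So FIRST(S) = {λ, e, f}.
FIRST(B): from B::=e S we get {e}; from B::=E e E we get {e, f}; from B::=e E e we get {e}. So FIRST(B) = {e, f}.
FIRST(E): from E::=B H E we get {e, f}; from E::=H f S we get {e, f}; from E::=S e S we get {e, f}; from E::=λ we get {λ}. So FIRST(E) = {λ, e, f}.
FIRST(H): from H::=E e we get {e, f}; from H::=λ we get {λ}. So FIRST(H) = {λ, e, f}.
FOLLOW(S) includes $ since S is the start symbol.
FOLLOW(S): in B::=e S, the suffix after S is empty, so FOLLOW(S) ⊇ FOLLOW(B) = {$, e, f}; in E::=H f S, the suffix after S is empty, so FOLLOW(S) ⊇ FOLLOW(E) = {$, e, f}; in E::=S e S (occurrence 1), S is followed by e S with FIRST {e}; in E::=S e S (occurrence 2), the suffix after S is empty, so FOLLOW(S) ⊇ FOLLOW(E) = {$, e, f}. Thus FOLLOW(S) = {$, e, f}.
FOLLOW(B): in E::=B H E, B is followed by H E with FIRST {λ, e, f}; in E::=B H E, the suffix after B is nullable, so FOLLOW(B) ⊇ FOLLOW(E) = {$, e, f}. Thus FOLLOW(B) = {$, e, f}.
FOLLOW(E): in S::=E, the suffix after E is empty, so FOLLOW(E) ⊇ FOLLOW(S) = {$, e, f}; in B::=E e E (occurrence 1), E is followed by e E with FIRST {e}; in B::=E e E (occurrence 2), the suffix after E is empty, so FOLLOW(E) ⊇ FOLLOW(B) = {$, e, f}; in B::=e E e, E is followed by e with FIRST {e}; in E::=B H E, the suffix after E is empty (adds nothing new); in H::=E e, E is followed by e with FIRST {e}. Thus FOLLOW(E) = {$, e, f}.
FOLLOW(H): in E::=B H E, H is followed by E with FIRST {λ, e, f}; in E::=B H E, the suffix after H is nullable, so FOLLOW(H) ⊇ FOLLOW(E) = {$, e, f}; in E::=H f S, H is followed by f S with FIRST {f}. Thus FOLLOW(H) = {$, e, f}.

{$, e, f}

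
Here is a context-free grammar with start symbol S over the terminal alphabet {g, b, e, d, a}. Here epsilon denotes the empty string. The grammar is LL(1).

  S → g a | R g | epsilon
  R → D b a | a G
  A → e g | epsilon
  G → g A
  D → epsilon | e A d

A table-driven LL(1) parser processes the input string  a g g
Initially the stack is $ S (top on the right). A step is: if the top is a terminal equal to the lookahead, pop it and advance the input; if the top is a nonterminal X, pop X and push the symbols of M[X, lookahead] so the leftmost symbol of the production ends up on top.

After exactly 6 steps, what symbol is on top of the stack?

g

step 1: stack=$ S  input=a g g $  — expand S → R g
step 2: stack=$ g R  input=a g g $  — expand R → a G
step 3: stack=$ g G a  input=a g g $  — match a
step 4: stack=$ g G  input=g g $  — expand G → g A
step 5: stack=$ g A g  input=g g $  — match g
step 6: stack=$ g A  input=g $  — expand A → epsilon
Stack after step 6: $ g (top = g).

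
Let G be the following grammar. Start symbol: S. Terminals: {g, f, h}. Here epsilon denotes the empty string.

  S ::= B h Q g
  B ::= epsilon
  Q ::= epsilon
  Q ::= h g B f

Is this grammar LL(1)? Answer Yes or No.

Yes

FIRST(S) = {h}
FIRST(B) = {epsilon}
FIRST(Q) = {epsilon, h}
FOLLOW(S) = {$}
FOLLOW(B) = {f, h}
FOLLOW(Q) = {g}
Each cell of M receives at most one production.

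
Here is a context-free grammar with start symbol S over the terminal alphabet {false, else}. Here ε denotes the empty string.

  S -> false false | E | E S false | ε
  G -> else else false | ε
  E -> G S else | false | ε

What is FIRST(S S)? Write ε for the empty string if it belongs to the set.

FIRST(G): from G->else else false we get {else}; from G->ε we get {ε}. So FIRST(G) = {ε, else}.
FIRST(S): from S->false false we get {false}; from S->E we get {ε, else, false}; from S->E S false we get {else, false}; from S->ε we get {ε}. So FIRST(S) = {ε, else, false}.
FIRST(E): from E->G S else we get {else, false}; from E->false we get {false}; from E->ε we get {ε}. So FIRST(E) = {ε, else, false}.
FIRST(S S): take FIRST of each symbol in turn, carrying on past any symbol whose FIRST contains ε; result {ε, else, false}.

{ε, else, false}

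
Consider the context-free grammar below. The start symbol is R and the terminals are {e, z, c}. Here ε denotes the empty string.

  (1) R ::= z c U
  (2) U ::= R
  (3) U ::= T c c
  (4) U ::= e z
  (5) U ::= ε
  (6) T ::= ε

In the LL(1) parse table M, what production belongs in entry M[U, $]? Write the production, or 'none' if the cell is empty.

FIRST(R) = {z}
FIRST(T) = {ε}
FIRST(U) = {ε, c, e, z}  (via R, T c c)
FOLLOW(R) includes $ since R is the start symbol.
FOLLOW(R): in U::=R, the suffix after R is empty, so FOLLOW(R) ⊇ FOLLOW(U) = {$}. Thus FOLLOW(R) = {$}.
FOLLOW(U): in R::=z c U, the suffix after U is empty, so FOLLOW(U) ⊇ FOLLOW(R) = {$}. Thus FOLLOW(U) = {$}.
For U ::= R: FIRST(R) = {z}, so it goes in M[U, t] for t ∈ {z}.
For U ::= T c c: FIRST(T c c) = {c}, so it goes in M[U, t] for t ∈ {c}.
For U ::= e z: FIRST(e z) = {e}, so it goes in M[U, t] for t ∈ {e}.
For U ::= ε: FIRST(ε) = {ε}, so it goes in M[U, t] for t ∈ {}; since ε ∈ FIRST, also for every t ∈ FOLLOW(U) = {$}.

U ::= ε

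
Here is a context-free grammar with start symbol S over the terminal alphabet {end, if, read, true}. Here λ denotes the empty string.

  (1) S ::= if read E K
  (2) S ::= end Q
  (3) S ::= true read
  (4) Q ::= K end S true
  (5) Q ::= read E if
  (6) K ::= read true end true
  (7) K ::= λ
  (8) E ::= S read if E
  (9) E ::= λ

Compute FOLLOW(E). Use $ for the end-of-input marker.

{$, if, read, true}

FIRST(S): from S::=if read E K we get {if}; from S::=end Q we get {end}; from S::=true read we get {true}. So FIRST(S) = {end, if, true}.
FIRST(K): from K::=read true end true we get {read}; from K::=λ we get {λ}. So FIRST(K) = {λ, read}.
FIRST(Q): from Q::=K end S true we get {end, read}; from Q::=read E if we get {read}. So FIRST(Q) = {end, read}.
FIRST(E): from E::=S read if E we get {end, if, true}; from E::=λ we get {λ}. So FIRST(E) = {λ, end, if, true}.
FOLLOW(S) includes $ since S is the start symbol.
FOLLOW(S): in Q::=K end S true, S is followed by true with FIRST {true}; in E::=S read if E, S is followed by read if E with FIRST {read}. Thus FOLLOW(S) = {$, read, true}.
FOLLOW(Q): in S::=end Q, the suffix after Q is empty, so FOLLOW(Q) ⊇ FOLLOW(S) = {$, read, true}. Thus FOLLOW(Q) = {$, read, true}.
FOLLOW(K): in S::=if read E K, the suffix after K is empty, so FOLLOW(K) ⊇ FOLLOW(S) = {$, read, true}; in Q::=K end S true, K is followed by end S true with FIRST {end}. Thus FOLLOW(K) = {$, end, read, true}.
FOLLOW(E): in S::=if read E K, E is followed by K with FIRST {λ, read}; in S::=if read E K, the suffix after E is nullable, so FOLLOW(E) ⊇ FOLLOW(S) = {$, read, true}; in Q::=read E if, E is followed by if with FIRST {if}; in E::=S read if E, the suffix after E is empty (adds nothing new). Thus FOLLOW(E) = {$, if, read, true}.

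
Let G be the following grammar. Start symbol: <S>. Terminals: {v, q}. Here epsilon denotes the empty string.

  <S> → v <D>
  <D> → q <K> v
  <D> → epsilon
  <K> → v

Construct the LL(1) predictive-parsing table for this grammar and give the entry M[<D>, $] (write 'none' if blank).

FIRST(<S>) = {v}
FIRST(<D>) = {epsilon, q}
FIRST(<K>) = {v}
FOLLOW(<S>) includes $ since <S> is the start symbol.
FOLLOW(<S>): <S> appears on no right-hand side. Thus FOLLOW(<S>) = {$}.
FOLLOW(<D>): in <S>→v <D>, the suffix after <D> is empty, so FOLLOW(<D>) ⊇ FOLLOW(<S>) = {$}. Thus FOLLOW(<D>) = {$}.
For <D> → q <K> v: FIRST(q <K> v) = {q}, so it goes in M[<D>, t] for t ∈ {q}.
For <D> → epsilon: FIRST(epsilon) = {epsilon}, so it goes in M[<D>, t] for t ∈ {}; since epsilon ∈ FIRST, also for every t ∈ FOLLOW(<D>) = {$}.

<D> → epsilon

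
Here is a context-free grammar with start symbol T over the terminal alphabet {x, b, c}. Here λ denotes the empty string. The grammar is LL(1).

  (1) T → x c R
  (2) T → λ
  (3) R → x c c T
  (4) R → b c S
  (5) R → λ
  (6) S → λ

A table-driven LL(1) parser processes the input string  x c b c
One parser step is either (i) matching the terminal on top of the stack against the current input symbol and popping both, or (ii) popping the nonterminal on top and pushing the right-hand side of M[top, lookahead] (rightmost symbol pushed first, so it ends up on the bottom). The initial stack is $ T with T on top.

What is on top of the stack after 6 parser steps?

     Stack    Input      Action
  1  $ T      x c b c $  expand T → x c R
  2  $ R c x  x c b c $  match x
  3  $ R c    c b c $    match c
  4  $ R      b c $      expand R → b c S
  5  $ S c b  b c $      match b
  6  $ S c    c $        match c
Stack after step 6: $ S (top = S).

S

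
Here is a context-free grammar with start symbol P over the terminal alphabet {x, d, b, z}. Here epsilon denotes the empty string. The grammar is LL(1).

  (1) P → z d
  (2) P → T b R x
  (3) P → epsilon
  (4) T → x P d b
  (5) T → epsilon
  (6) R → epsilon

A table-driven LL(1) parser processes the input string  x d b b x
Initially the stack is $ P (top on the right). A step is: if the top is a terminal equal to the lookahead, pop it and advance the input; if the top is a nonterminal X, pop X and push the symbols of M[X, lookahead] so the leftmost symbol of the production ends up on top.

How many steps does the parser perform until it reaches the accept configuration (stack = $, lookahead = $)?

step 1: stack=$ P  input=x d b b x $  — expand P → T b R x
step 2: stack=$ x R b T  input=x d b b x $  — expand T → x P d b
step 3: stack=$ x R b b d P x  input=x d b b x $  — match x
step 4: stack=$ x R b b d P  input=d b b x $  — expand P → epsilon
step 5: stack=$ x R b b d  input=d b b x $  — match d
step 6: stack=$ x R b b  input=b b x $  — match b
step 7: stack=$ x R b  input=b x $  — match b
step 8: stack=$ x R  input=x $  — expand R → epsilon
step 9: stack=$ x  input=x $  — match x
Accept reached after 9 steps.

9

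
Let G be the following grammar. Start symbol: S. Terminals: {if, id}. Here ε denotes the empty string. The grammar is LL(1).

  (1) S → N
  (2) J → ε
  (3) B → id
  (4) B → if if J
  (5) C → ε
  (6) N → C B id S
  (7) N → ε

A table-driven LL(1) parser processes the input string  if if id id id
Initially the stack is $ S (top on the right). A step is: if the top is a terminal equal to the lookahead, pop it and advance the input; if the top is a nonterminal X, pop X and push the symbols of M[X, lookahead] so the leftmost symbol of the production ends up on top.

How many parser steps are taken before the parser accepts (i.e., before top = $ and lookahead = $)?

16

      Stack           Input             Action
   1  $ S             if if id id id $  expand S → N
   2  $ N             if if id id id $  expand N → C B id S
   3  $ S id B C      if if id id id $  expand C → ε
   4  $ S id B        if if id id id $  expand B → if if J
   5  $ S id J if if  if if id id id $  match if
   6  $ S id J if     if id id id $     match if
   7  $ S id J        id id id $        expand J → ε
   8  $ S id          id id id $        match id
   9  $ S             id id $           expand S → N
  10  $ N             id id $           expand N → C B id S
  11  $ S id B C      id id $           expand C → ε
  12  $ S id B        id id $           expand B → id
  13  $ S id id       id id $           match id
  14  $ S id          id $              match id
  15  $ S             $                 expand S → N
  16  $ N             $                 expand N → ε
Accept reached after 16 steps.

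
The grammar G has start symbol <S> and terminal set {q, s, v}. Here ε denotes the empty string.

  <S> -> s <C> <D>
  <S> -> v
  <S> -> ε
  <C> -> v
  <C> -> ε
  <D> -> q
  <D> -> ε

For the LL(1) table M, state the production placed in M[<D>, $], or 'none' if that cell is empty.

<D> -> ε

FIRST(<S>): from <S>->s <C> <D> we get {s}; from <S>->v we get {v}; from <S>->ε we get {ε}. So FIRST(<S>) = {ε, s, v}.
FIRST(<C>): from <C>->v we get {v}; from <C>->ε we get {ε}. So FIRST(<C>) = {ε, v}.
FIRST(<D>): from <D>->q we get {q}; from <D>->ε we get {ε}. So FIRST(<D>) = {ε, q}.
FOLLOW(<S>) includes $ since <S> is the start symbol.
FOLLOW(<S>): <S> appears on no right-hand side. Thus FOLLOW(<S>) = {$}.
FOLLOW(<D>): in <S>->s <C> <D>, the suffix after <D> is empty, so FOLLOW(<D>) ⊇ FOLLOW(<S>) = {$}. Thus FOLLOW(<D>) = {$}.
For <D> -> q: FIRST(q) = {q}, so it goes in M[<D>, t] for t ∈ {q}.
For <D> -> ε: FIRST(ε) = {ε}, so it goes in M[<D>, t] for t ∈ {}; since ε ∈ FIRST, also for every t ∈ FOLLOW(<D>) = {$}.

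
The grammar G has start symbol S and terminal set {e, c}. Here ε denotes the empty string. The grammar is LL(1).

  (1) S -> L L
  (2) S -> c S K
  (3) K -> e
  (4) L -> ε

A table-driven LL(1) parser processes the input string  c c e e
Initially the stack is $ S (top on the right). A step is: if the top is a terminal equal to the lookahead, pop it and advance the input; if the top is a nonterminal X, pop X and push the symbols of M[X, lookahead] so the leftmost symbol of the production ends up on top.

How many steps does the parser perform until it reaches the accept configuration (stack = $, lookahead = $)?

11

      Stack      Input      Action
   1  $ S        c c e e $  expand S -> c S K
   2  $ K S c    c c e e $  match c
   3  $ K S      c e e $    expand S -> c S K
   4  $ K K S c  c e e $    match c
   5  $ K K S    e e $      expand S -> L L
   6  $ K K L L  e e $      expand L -> ε
   7  $ K K L    e e $      expand L -> ε
   8  $ K K      e e $      expand K -> e
   9  $ K e      e e $      match e
  10  $ K        e $        expand K -> e
  11  $ e        e $        match e
Accept reached after 11 steps.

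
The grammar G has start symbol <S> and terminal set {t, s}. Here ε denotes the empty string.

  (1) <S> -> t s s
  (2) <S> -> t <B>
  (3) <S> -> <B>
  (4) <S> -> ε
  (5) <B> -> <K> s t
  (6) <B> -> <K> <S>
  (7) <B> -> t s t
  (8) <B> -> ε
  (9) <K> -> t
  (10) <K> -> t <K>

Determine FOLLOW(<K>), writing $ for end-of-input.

FIRST(<K>) = {t}
FIRST(<B>) = {ε, t}  (via <K> s t, <K> <S>)
FIRST(<S>) = {ε, t}  (via <B>)
FOLLOW(<S>) includes $ since <S> is the start symbol.
FOLLOW(<S>): in <B>-><K> <S>, the suffix after <S> is empty, so FOLLOW(<S>) ⊇ FOLLOW(<B>) = {$}. Thus FOLLOW(<S>) = {$}.
FOLLOW(<B>): in <S>->t <B>, the suffix after <B> is empty, so FOLLOW(<B>) ⊇ FOLLOW(<S>) = {$}; in <S>-><B>, the suffix after <B> is empty, so FOLLOW(<B>) ⊇ FOLLOW(<S>) = {$}. Thus FOLLOW(<B>) = {$}.
FOLLOW(<K>): in <B>-><K> s t, <K> is followed by s t with FIRST {s}; in <B>-><K> <S>, <K> is followed by <S> with FIRST {ε, t}; in <B>-><K> <S>, the suffix after <K> is nullable, so FOLLOW(<K>) ⊇ FOLLOW(<B>) = {$}; in <K>->t <K>, the suffix after <K> is empty (adds nothing new). Thus FOLLOW(<K>) = {$, s, t}.

{$, s, t}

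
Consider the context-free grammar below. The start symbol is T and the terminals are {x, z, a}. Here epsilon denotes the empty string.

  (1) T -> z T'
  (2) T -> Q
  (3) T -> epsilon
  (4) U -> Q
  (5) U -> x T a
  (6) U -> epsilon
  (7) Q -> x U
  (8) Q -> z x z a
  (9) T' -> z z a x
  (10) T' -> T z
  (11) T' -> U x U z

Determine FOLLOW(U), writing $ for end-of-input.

{$, a, x, z}

FIRST(Q) = {x, z}
FIRST(T) = {epsilon, x, z}  (via Q)
FIRST(U) = {epsilon, x, z}  (via Q)
FIRST(T') = {x, z}  (via T z, U x U z)
FOLLOW(T) includes $ since T is the start symbol.
FOLLOW(T): in U->x T a, T is followed by a with FIRST {a}; in T'->T z, T is followed by z with FIRST {z}. Thus FOLLOW(T) = {$, a, z}.
FOLLOW(T'): in T->z T', the suffix after T' is empty, so FOLLOW(T') ⊇ FOLLOW(T) = {$, a, z}. Thus FOLLOW(T') = {$, a, z}.
FOLLOW(U): in Q->x U, the suffix after U is empty, so FOLLOW(U) ⊇ FOLLOW(Q) = {$, a, x, z}; in T'->U x U z (occurrence 1), U is followed by x U z with FIRST {x}; in T'->U x U z (occurrence 2), U is followed by z with FIRST {z}. Thus FOLLOW(U) = {$, a, x, z}.
FOLLOW(Q): in T->Q, the suffix after Q is empty, so FOLLOW(Q) ⊇ FOLLOW(T) = {$, a, z}; in U->Q, the suffix after Q is empty, so FOLLOW(Q) ⊇ FOLLOW(U) = {$, a, x, z}. Thus FOLLOW(Q) = {$, a, x, z}.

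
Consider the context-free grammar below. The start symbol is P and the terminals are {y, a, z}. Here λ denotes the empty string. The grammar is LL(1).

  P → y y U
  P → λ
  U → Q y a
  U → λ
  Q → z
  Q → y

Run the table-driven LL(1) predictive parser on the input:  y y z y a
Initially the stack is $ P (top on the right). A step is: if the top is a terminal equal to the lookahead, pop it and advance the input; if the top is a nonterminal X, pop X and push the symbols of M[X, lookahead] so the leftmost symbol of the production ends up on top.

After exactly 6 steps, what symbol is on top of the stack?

     Stack    Input        Action
  1  $ P      y y z y a $  expand P → y y U
  2  $ U y y  y y z y a $  match y
  3  $ U y    y z y a $    match y
  4  $ U      z y a $      expand U → Q y a
  5  $ a y Q  z y a $      expand Q → z
  6  $ a y z  z y a $      match z
Stack after step 6: $ a y (top = y).

y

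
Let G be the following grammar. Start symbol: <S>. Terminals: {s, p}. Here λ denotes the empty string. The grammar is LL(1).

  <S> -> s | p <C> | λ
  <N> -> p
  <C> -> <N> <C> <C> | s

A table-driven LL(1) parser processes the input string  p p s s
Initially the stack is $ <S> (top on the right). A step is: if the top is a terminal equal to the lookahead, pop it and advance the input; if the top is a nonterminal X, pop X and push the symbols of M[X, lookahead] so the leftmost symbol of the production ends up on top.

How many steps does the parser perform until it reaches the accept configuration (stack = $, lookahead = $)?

step 1: stack=$ <S>  input=p p s s $  — expand <S> -> p <C>
step 2: stack=$ <C> p  input=p p s s $  — match p
step 3: stack=$ <C>  input=p s s $  — expand <C> -> <N> <C> <C>
step 4: stack=$ <C> <C> <N>  input=p s s $  — expand <N> -> p
step 5: stack=$ <C> <C> p  input=p s s $  — match p
step 6: stack=$ <C> <C>  input=s s $  — expand <C> -> s
step 7: stack=$ <C> s  input=s s $  — match s
step 8: stack=$ <C>  input=s $  — expand <C> -> s
step 9: stack=$ s  input=s $  — match s
Accept reached after 9 steps.

9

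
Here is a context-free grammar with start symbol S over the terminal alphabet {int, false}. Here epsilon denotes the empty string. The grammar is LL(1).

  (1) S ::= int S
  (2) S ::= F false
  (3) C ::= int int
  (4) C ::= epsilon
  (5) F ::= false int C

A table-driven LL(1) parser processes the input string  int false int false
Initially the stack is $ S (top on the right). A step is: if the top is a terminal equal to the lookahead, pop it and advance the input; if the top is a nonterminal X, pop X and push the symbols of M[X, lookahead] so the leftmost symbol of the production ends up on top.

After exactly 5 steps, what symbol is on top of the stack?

step 1: stack=$ S  input=int false int false $  — expand S ::= int S
step 2: stack=$ S int  input=int false int false $  — match int
step 3: stack=$ S  input=false int false $  — expand S ::= F false
step 4: stack=$ false F  input=false int false $  — expand F ::= false int C
step 5: stack=$ false C int false  input=false int false $  — match false
Stack after step 5: $ false C int (top = int).

int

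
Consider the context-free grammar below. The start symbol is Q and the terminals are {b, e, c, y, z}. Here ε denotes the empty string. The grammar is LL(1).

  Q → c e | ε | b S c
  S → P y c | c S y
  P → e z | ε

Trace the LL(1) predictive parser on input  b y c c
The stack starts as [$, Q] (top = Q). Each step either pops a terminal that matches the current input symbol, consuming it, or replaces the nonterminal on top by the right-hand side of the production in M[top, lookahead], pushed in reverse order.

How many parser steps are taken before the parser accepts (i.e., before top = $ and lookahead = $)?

     Stack      Input      Action
  1  $ Q        b y c c $  expand Q → b S c
  2  $ c S b    b y c c $  match b
  3  $ c S      y c c $    expand S → P y c
  4  $ c c y P  y c c $    expand P → ε
  5  $ c c y    y c c $    match y
  6  $ c c      c c $      match c
  7  $ c        c $        match c
Accept reached after 7 steps.

7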